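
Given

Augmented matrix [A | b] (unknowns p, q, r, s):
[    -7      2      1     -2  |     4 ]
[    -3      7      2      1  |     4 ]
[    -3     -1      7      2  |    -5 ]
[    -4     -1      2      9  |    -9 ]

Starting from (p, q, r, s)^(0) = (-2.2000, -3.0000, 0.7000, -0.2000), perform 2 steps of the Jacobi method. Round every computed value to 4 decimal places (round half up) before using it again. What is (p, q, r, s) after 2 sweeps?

Iteration 1:
  p = (4 - (2)·-3.0000 - (1)·0.7000 - (-2)·-0.2000) / (-7) = -1.2714
  q = (4 - (-3)·-2.2000 - (2)·0.7000 - (1)·-0.2000) / (7) = -0.5429
  r = (-5 - (-3)·-2.2000 - (-1)·-3.0000 - (2)·-0.2000) / (7) = -2.0286
  s = (-9 - (-4)·-2.2000 - (-1)·-3.0000 - (2)·0.7000) / (9) = -2.4667
Iteration 2:
  p = (4 - (2)·-0.5429 - (1)·-2.0286 - (-2)·-2.4667) / (-7) = -0.3116
  q = (4 - (-3)·-1.2714 - (2)·-2.0286 - (1)·-2.4667) / (7) = 0.9585
  r = (-5 - (-3)·-1.2714 - (-1)·-0.5429 - (2)·-2.4667) / (7) = -0.6320
  s = (-9 - (-4)·-1.2714 - (-1)·-0.5429 - (2)·-2.0286) / (9) = -1.1746

(-0.3116, 0.9585, -0.6320, -1.1746)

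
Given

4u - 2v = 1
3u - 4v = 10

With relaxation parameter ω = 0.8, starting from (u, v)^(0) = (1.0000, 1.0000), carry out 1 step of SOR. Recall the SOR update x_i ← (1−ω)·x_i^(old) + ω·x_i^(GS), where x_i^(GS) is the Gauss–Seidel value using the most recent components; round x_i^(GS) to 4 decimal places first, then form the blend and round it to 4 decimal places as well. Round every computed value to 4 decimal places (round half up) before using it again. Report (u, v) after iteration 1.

(0.8000, -1.3200)

Iteration 1:
  u: GS value = (1 - (-2)·1.0000) / (4) = 0.7500;  u ← (1−ω)·1.0000 + ω·0.7500 = 0.8000
  v: GS value = (10 - (3)·0.8000) / (-4) = -1.9000;  v ← (1−ω)·1.0000 + ω·-1.9000 = -1.3200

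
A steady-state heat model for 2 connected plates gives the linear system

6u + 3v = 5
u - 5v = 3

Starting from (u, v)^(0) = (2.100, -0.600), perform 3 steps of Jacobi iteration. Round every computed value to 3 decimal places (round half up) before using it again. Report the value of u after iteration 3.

1.020

Iteration 1:
  u = (5 - (3)·-0.600) / (6) = 1.133
  v = (3 - (1)·2.100) / (-5) = -0.180
Iteration 2:
  u = (5 - (3)·-0.180) / (6) = 0.923
  v = (3 - (1)·1.133) / (-5) = -0.373
Iteration 3:
  u = (5 - (3)·-0.373) / (6) = 1.020
  v = (3 - (1)·0.923) / (-5) = -0.415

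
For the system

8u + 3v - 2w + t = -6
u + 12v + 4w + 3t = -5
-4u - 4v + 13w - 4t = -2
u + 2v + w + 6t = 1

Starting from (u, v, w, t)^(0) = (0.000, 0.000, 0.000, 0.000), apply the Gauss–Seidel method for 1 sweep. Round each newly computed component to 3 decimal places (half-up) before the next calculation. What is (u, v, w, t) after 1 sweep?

Iteration 1:
  u = (-6 - (3)·0.000 - (-2)·0.000 - (1)·0.000) / (8) = -0.750
  v = (-5 - (1)·-0.750 - (4)·0.000 - (3)·0.000) / (12) = -0.354
  w = (-2 - (-4)·-0.750 - (-4)·-0.354 - (-4)·0.000) / (13) = -0.494
  t = (1 - (1)·-0.750 - (2)·-0.354 - (1)·-0.494) / (6) = 0.492

(-0.750, -0.354, -0.494, 0.492)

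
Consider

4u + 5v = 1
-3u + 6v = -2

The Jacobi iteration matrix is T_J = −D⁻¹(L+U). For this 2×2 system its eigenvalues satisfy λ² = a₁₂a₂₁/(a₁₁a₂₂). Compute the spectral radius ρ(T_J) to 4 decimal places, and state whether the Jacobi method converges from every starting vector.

a₁₂a₂₁/(a₁₁a₂₂) = (5)·(-3) / ((4)·(6)) = -0.625000
ρ = √|-0.625000| = √0.625000 = 0.7906
ρ < 1, so Jacobi converges

0.7906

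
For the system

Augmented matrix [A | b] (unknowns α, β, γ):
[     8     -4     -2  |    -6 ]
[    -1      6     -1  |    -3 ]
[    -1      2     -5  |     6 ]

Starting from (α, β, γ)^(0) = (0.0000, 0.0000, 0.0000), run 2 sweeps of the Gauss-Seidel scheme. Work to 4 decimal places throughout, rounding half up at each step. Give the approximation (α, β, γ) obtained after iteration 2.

(-1.3875, -0.9479, -1.3017)

Iteration 1:
  α = (-6 - (-4)·0.0000 - (-2)·0.0000) / (8) = -0.7500
  β = (-3 - (-1)·-0.7500 - (-1)·0.0000) / (6) = -0.6250
  γ = (6 - (-1)·-0.7500 - (2)·-0.6250) / (-5) = -1.3000
Iteration 2:
  α = (-6 - (-4)·-0.6250 - (-2)·-1.3000) / (8) = -1.3875
  β = (-3 - (-1)·-1.3875 - (-1)·-1.3000) / (6) = -0.9479
  γ = (6 - (-1)·-1.3875 - (2)·-0.9479) / (-5) = -1.3017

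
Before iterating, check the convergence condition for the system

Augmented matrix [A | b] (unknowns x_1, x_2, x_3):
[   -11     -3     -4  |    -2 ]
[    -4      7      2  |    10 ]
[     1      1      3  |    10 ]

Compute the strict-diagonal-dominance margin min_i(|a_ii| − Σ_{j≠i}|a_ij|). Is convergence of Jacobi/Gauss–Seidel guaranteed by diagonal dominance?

1

row 1: |-11| − (3+4) = 4
row 2: |7| − (4+2) = 1
row 3: |3| − (1+1) = 1
minimum over rows = 1 → strictly diagonally dominant (convergence guaranteed)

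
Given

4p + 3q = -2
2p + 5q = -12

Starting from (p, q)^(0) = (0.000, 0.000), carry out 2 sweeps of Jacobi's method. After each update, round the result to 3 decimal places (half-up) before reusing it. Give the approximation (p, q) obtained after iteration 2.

Iteration 1:
  p = (-2 - (3)·0.000) / (4) = -0.500
  q = (-12 - (2)·0.000) / (5) = -2.400
Iteration 2:
  p = (-2 - (3)·-2.400) / (4) = 1.300
  q = (-12 - (2)·-0.500) / (5) = -2.200

(1.300, -2.200)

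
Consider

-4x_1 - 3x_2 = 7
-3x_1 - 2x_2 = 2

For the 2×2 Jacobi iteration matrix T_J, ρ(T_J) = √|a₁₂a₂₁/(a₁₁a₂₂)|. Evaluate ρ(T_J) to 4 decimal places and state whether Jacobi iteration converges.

a₁₂a₂₁/(a₁₁a₂₂) = (-3)·(-3) / ((-4)·(-2)) = 1.125000
ρ = √|1.125000| = √1.125000 = 1.0607
ρ > 1, so Jacobi diverges

1.0607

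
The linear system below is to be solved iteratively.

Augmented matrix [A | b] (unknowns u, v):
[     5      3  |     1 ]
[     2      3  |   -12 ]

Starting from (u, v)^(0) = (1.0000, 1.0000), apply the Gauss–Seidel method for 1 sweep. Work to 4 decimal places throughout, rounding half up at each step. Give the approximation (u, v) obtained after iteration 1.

Iteration 1:
  u = (1 - (3)·1.0000) / (5) = -0.4000
  v = (-12 - (2)·-0.4000) / (3) = -3.7333

(-0.4000, -3.7333)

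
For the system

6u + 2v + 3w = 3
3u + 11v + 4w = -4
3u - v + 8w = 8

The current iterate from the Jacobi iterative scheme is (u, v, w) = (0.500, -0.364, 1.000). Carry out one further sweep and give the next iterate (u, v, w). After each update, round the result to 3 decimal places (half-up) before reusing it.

(0.121, -0.864, 0.767)

One sweep:
  u = (3 - (2)·-0.364 - (3)·1.000) / (6) = 0.121
  v = (-4 - (3)·0.500 - (4)·1.000) / (11) = -0.864
  w = (8 - (3)·0.500 - (-1)·-0.364) / (8) = 0.767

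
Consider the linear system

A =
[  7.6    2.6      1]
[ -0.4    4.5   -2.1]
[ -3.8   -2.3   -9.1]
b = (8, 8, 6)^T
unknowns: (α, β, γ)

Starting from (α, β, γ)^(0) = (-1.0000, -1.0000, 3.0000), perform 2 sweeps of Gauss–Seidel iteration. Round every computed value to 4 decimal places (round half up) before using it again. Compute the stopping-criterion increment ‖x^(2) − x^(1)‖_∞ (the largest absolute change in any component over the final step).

2.3603

Iteration 1:
  α = (8 - (2.6)·-1.0000 - (1)·3.0000) / (7.6) = 1.0000
  β = (8 - (-0.4)·1.0000 - (-2.1)·3.0000) / (4.5) = 3.2667
  γ = (6 - (-3.8)·1.0000 - (-2.3)·3.2667) / (-9.1) = -1.9026
Iteration 2:
  α = (8 - (2.6)·3.2667 - (1)·-1.9026) / (7.6) = 0.1854
  β = (8 - (-0.4)·0.1854 - (-2.1)·-1.9026) / (4.5) = 0.9064
  γ = (6 - (-3.8)·0.1854 - (-2.3)·0.9064) / (-9.1) = -0.9659
Change: (-0.8146, -2.3603, 0.9367) → max |·| = 2.3603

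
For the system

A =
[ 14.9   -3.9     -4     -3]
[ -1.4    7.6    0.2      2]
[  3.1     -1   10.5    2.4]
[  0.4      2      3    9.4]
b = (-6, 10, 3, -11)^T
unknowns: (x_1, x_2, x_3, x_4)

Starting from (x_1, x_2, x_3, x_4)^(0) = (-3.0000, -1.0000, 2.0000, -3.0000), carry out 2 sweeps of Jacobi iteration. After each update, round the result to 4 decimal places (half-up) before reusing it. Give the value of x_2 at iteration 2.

Iteration 1:
  x_1 = (-6 - (-3.9)·-1.0000 - (-4)·2.0000 - (-3)·-3.0000) / (14.9) = -0.7315
  x_2 = (10 - (-1.4)·-3.0000 - (0.2)·2.0000 - (2)·-3.0000) / (7.6) = 1.5000
  x_3 = (3 - (3.1)·-3.0000 - (-1)·-1.0000 - (2.4)·-3.0000) / (10.5) = 1.7619
  x_4 = (-11 - (0.4)·-3.0000 - (2)·-1.0000 - (3)·2.0000) / (9.4) = -1.4681
Iteration 2:
  x_1 = (-6 - (-3.9)·1.5000 - (-4)·1.7619 - (-3)·-1.4681) / (14.9) = 0.1673
  x_2 = (10 - (-1.4)·-0.7315 - (0.2)·1.7619 - (2)·-1.4681) / (7.6) = 1.5210
  x_3 = (3 - (3.1)·-0.7315 - (-1)·1.5000 - (2.4)·-1.4681) / (10.5) = 0.9801
  x_4 = (-11 - (0.4)·-0.7315 - (2)·1.5000 - (3)·1.7619) / (9.4) = -2.0205

1.5210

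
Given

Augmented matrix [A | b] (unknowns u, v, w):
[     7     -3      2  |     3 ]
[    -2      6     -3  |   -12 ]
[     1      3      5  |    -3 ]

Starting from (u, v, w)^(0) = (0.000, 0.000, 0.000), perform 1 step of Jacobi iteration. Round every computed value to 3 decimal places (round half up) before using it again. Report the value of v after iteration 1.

-2.000

Iteration 1:
  u = (3 - (-3)·0.000 - (2)·0.000) / (7) = 0.429
  v = (-12 - (-2)·0.000 - (-3)·0.000) / (6) = -2.000
  w = (-3 - (1)·0.000 - (3)·0.000) / (5) = -0.600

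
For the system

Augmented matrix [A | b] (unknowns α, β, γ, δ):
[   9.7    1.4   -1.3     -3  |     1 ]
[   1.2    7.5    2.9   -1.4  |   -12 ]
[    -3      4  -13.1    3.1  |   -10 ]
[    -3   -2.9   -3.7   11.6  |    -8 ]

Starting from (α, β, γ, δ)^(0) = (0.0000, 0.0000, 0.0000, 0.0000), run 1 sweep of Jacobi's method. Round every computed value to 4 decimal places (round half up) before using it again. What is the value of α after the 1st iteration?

0.1031

Iteration 1:
  α = (1 - (1.4)·0.0000 - (-1.3)·0.0000 - (-3)·0.0000) / (9.7) = 0.1031
  β = (-12 - (1.2)·0.0000 - (2.9)·0.0000 - (-1.4)·0.0000) / (7.5) = -1.6000
  γ = (-10 - (-3)·0.0000 - (4)·0.0000 - (3.1)·0.0000) / (-13.1) = 0.7634
  δ = (-8 - (-3)·0.0000 - (-2.9)·0.0000 - (-3.7)·0.0000) / (11.6) = -0.6897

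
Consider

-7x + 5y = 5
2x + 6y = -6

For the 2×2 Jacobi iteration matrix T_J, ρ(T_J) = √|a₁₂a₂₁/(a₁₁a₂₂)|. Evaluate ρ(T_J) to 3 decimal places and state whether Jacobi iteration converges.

a₁₂a₂₁/(a₁₁a₂₂) = (5)·(2) / ((-7)·(6)) = -0.238095
ρ = √|-0.238095| = √0.238095 = 0.488
ρ < 1, so Jacobi converges

0.488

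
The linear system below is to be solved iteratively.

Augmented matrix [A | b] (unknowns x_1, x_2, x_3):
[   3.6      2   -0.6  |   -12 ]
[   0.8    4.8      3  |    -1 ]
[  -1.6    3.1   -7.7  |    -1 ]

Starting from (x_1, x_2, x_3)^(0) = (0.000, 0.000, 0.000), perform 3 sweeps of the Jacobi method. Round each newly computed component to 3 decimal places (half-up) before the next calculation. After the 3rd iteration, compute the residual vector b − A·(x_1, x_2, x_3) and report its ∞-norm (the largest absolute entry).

Iteration 1:
  x_1 = (-12 - (2)·0.000 - (-0.6)·0.000) / (3.6) = -3.333
  x_2 = (-1 - (0.8)·0.000 - (3)·0.000) / (4.8) = -0.208
  x_3 = (-1 - (-1.6)·0.000 - (3.1)·0.000) / (-7.7) = 0.130
Iteration 2:
  x_1 = (-12 - (2)·-0.208 - (-0.6)·0.130) / (3.6) = -3.196
  x_2 = (-1 - (0.8)·-3.333 - (3)·0.130) / (4.8) = 0.266
  x_3 = (-1 - (-1.6)·-3.333 - (3.1)·-0.208) / (-7.7) = 0.739
Iteration 3:
  x_1 = (-12 - (2)·0.266 - (-0.6)·0.739) / (3.6) = -3.358
  x_2 = (-1 - (0.8)·-3.196 - (3)·0.739) / (4.8) = -0.138
  x_3 = (-1 - (-1.6)·-3.196 - (3.1)·0.266) / (-7.7) = 0.901
Residual b − A·x = (0.905, -0.354, 0.993); ∞-norm = 0.993

0.993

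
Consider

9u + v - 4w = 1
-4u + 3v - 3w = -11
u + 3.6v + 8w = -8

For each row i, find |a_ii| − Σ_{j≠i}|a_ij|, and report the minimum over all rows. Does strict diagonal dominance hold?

-4

row 1: |9| − (1+4) = 4
row 2: |3| − (4+3) = -4
row 3: |8| − (1+3.6) = 3.4
minimum over rows = -4 → not strictly diagonally dominant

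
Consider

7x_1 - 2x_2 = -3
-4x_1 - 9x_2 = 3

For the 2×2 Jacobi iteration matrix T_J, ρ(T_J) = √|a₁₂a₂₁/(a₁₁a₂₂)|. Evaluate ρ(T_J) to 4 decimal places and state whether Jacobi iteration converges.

a₁₂a₂₁/(a₁₁a₂₂) = (-2)·(-4) / ((7)·(-9)) = -0.126984
ρ = √|-0.126984| = √0.126984 = 0.3563
ρ < 1, so Jacobi converges

0.3563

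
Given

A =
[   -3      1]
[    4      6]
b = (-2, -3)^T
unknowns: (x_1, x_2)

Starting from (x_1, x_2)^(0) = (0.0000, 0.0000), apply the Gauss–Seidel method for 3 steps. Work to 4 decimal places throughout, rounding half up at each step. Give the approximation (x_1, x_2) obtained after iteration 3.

(0.4218, -0.7812)

Iteration 1:
  x_1 = (-2 - (1)·0.0000) / (-3) = 0.6667
  x_2 = (-3 - (4)·0.6667) / (6) = -0.9445
Iteration 2:
  x_1 = (-2 - (1)·-0.9445) / (-3) = 0.3518
  x_2 = (-3 - (4)·0.3518) / (6) = -0.7345
Iteration 3:
  x_1 = (-2 - (1)·-0.7345) / (-3) = 0.4218
  x_2 = (-3 - (4)·0.4218) / (6) = -0.7812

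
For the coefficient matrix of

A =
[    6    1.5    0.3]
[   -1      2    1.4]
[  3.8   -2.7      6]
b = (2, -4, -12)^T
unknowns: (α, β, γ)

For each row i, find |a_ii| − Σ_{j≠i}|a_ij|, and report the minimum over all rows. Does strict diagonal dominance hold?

row 1: |6| − (1.5+0.3) = 4.2
row 2: |2| − (1+1.4) = -0.4
row 3: |6| − (3.8+2.7) = -0.5
minimum over rows = -0.5 → not strictly diagonally dominant

-0.5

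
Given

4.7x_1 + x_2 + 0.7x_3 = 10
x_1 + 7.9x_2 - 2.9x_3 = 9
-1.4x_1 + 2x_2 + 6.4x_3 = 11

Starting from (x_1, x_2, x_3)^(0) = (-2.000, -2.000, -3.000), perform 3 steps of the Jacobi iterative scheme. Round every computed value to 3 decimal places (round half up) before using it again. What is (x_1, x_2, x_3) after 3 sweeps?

(1.477, 1.752, 1.653)

Iteration 1:
  x_1 = (10 - (1)·-2.000 - (0.7)·-3.000) / (4.7) = 3.000
  x_2 = (9 - (1)·-2.000 - (-2.9)·-3.000) / (7.9) = 0.291
  x_3 = (11 - (-1.4)·-2.000 - (2)·-2.000) / (6.4) = 1.906
Iteration 2:
  x_1 = (10 - (1)·0.291 - (0.7)·1.906) / (4.7) = 1.782
  x_2 = (9 - (1)·3.000 - (-2.9)·1.906) / (7.9) = 1.459
  x_3 = (11 - (-1.4)·3.000 - (2)·0.291) / (6.4) = 2.284
Iteration 3:
  x_1 = (10 - (1)·1.459 - (0.7)·2.284) / (4.7) = 1.477
  x_2 = (9 - (1)·1.782 - (-2.9)·2.284) / (7.9) = 1.752
  x_3 = (11 - (-1.4)·1.782 - (2)·1.459) / (6.4) = 1.653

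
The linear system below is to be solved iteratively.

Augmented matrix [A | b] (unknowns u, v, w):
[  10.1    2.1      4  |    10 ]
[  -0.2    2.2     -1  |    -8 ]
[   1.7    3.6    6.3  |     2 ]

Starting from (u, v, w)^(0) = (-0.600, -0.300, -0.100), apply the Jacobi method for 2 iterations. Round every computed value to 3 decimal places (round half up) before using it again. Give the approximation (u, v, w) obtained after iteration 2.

Iteration 1:
  u = (10 - (2.1)·-0.300 - (4)·-0.100) / (10.1) = 1.092
  v = (-8 - (-0.2)·-0.600 - (-1)·-0.100) / (2.2) = -3.736
  w = (2 - (1.7)·-0.600 - (3.6)·-0.300) / (6.3) = 0.651
Iteration 2:
  u = (10 - (2.1)·-3.736 - (4)·0.651) / (10.1) = 1.509
  v = (-8 - (-0.2)·1.092 - (-1)·0.651) / (2.2) = -3.241
  w = (2 - (1.7)·1.092 - (3.6)·-3.736) / (6.3) = 2.158

(1.509, -3.241, 2.158)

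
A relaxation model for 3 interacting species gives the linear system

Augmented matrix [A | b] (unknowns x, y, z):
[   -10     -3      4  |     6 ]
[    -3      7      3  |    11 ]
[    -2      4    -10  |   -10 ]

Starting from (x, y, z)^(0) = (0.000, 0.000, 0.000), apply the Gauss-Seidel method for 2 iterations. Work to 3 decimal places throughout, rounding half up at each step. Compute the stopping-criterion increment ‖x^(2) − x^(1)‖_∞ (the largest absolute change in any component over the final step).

Iteration 1:
  x = (6 - (-3)·0.000 - (4)·0.000) / (-10) = -0.600
  y = (11 - (-3)·-0.600 - (3)·0.000) / (7) = 1.314
  z = (-10 - (-2)·-0.600 - (4)·1.314) / (-10) = 1.646
Iteration 2:
  x = (6 - (-3)·1.314 - (4)·1.646) / (-10) = -0.336
  y = (11 - (-3)·-0.336 - (3)·1.646) / (7) = 0.722
  z = (-10 - (-2)·-0.336 - (4)·0.722) / (-10) = 1.356
Change: (0.264, -0.592, -0.290) → max |·| = 0.592

0.592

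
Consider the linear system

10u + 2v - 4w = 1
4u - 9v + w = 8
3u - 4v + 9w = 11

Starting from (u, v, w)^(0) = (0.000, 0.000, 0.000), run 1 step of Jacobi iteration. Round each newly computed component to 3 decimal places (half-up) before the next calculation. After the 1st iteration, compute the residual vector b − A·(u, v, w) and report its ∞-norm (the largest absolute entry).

6.666

Iteration 1:
  u = (1 - (2)·0.000 - (-4)·0.000) / (10) = 0.100
  v = (8 - (4)·0.000 - (1)·0.000) / (-9) = -0.889
  w = (11 - (3)·0.000 - (-4)·0.000) / (9) = 1.222
Residual b − A·x = (6.666, -1.623, -3.854); ∞-norm = 6.666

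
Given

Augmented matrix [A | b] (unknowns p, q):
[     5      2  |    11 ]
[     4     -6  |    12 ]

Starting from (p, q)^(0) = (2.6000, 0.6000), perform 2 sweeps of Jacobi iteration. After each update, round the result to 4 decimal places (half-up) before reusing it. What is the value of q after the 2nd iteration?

Iteration 1:
  p = (11 - (2)·0.6000) / (5) = 1.9600
  q = (12 - (4)·2.6000) / (-6) = -0.2667
Iteration 2:
  p = (11 - (2)·-0.2667) / (5) = 2.3067
  q = (12 - (4)·1.9600) / (-6) = -0.6933

-0.6933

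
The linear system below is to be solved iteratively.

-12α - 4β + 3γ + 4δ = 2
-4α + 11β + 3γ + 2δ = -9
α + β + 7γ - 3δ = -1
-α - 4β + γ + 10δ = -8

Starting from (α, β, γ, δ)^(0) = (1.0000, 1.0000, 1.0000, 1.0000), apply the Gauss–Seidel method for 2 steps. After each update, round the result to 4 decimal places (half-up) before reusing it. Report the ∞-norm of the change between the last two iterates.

Iteration 1:
  α = (2 - (-4)·1.0000 - (3)·1.0000 - (4)·1.0000) / (-12) = 0.0833
  β = (-9 - (-4)·0.0833 - (3)·1.0000 - (2)·1.0000) / (11) = -1.2424
  γ = (-1 - (1)·0.0833 - (1)·-1.2424 - (-3)·1.0000) / (7) = 0.4513
  δ = (-8 - (-1)·0.0833 - (-4)·-1.2424 - (1)·0.4513) / (10) = -1.3338
Iteration 2:
  α = (2 - (-4)·-1.2424 - (3)·0.4513 - (4)·-1.3338) / (-12) = -0.0843
  β = (-9 - (-4)·-0.0843 - (3)·0.4513 - (2)·-1.3338) / (11) = -0.7294
  γ = (-1 - (1)·-0.0843 - (1)·-0.7294 - (-3)·-1.3338) / (7) = -0.5982
  δ = (-8 - (-1)·-0.0843 - (-4)·-0.7294 - (1)·-0.5982) / (10) = -1.0404
Change: (-0.1676, 0.5130, -1.0495, 0.2934) → max |·| = 1.0495

1.0495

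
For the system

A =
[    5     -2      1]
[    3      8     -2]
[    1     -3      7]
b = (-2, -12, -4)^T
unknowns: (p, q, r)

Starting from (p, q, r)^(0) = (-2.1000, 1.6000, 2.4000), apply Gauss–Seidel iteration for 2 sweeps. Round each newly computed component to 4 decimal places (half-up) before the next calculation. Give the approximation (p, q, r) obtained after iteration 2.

(-0.5471, -1.5159, -1.1429)

Iteration 1:
  p = (-2 - (-2)·1.6000 - (1)·2.4000) / (5) = -0.2400
  q = (-12 - (3)·-0.2400 - (-2)·2.4000) / (8) = -0.8100
  r = (-4 - (1)·-0.2400 - (-3)·-0.8100) / (7) = -0.8843
Iteration 2:
  p = (-2 - (-2)·-0.8100 - (1)·-0.8843) / (5) = -0.5471
  q = (-12 - (3)·-0.5471 - (-2)·-0.8843) / (8) = -1.5159
  r = (-4 - (1)·-0.5471 - (-3)·-1.5159) / (7) = -1.1429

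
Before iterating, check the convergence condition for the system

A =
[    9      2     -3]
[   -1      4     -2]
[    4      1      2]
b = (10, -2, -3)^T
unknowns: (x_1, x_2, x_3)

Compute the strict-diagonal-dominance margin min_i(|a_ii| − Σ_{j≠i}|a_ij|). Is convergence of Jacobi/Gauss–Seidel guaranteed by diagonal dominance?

-3

row 1: |9| − (2+3) = 4
row 2: |4| − (1+2) = 1
row 3: |2| − (4+1) = -3
minimum over rows = -3 → not strictly diagonally dominant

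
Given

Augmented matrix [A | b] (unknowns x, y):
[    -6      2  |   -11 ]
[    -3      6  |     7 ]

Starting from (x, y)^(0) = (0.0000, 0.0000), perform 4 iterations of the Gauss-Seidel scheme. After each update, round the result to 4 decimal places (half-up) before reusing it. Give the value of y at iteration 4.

2.4981

Iteration 1:
  x = (-11 - (2)·0.0000) / (-6) = 1.8333
  y = (7 - (-3)·1.8333) / (6) = 2.0833
Iteration 2:
  x = (-11 - (2)·2.0833) / (-6) = 2.5278
  y = (7 - (-3)·2.5278) / (6) = 2.4306
Iteration 3:
  x = (-11 - (2)·2.4306) / (-6) = 2.6435
  y = (7 - (-3)·2.6435) / (6) = 2.4884
Iteration 4:
  x = (-11 - (2)·2.4884) / (-6) = 2.6628
  y = (7 - (-3)·2.6628) / (6) = 2.4981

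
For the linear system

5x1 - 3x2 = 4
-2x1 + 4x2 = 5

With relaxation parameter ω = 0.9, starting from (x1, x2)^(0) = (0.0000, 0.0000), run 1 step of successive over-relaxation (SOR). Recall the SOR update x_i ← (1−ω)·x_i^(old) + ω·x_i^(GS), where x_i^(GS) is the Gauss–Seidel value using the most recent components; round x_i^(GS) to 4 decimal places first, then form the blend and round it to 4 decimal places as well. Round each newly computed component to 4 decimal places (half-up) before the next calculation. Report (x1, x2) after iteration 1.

(0.7200, 1.4490)

Iteration 1:
  x1: GS value = (4 - (-3)·0.0000) / (5) = 0.8000;  x1 ← (1−ω)·0.0000 + ω·0.8000 = 0.7200
  x2: GS value = (5 - (-2)·0.7200) / (4) = 1.6100;  x2 ← (1−ω)·0.0000 + ω·1.6100 = 1.4490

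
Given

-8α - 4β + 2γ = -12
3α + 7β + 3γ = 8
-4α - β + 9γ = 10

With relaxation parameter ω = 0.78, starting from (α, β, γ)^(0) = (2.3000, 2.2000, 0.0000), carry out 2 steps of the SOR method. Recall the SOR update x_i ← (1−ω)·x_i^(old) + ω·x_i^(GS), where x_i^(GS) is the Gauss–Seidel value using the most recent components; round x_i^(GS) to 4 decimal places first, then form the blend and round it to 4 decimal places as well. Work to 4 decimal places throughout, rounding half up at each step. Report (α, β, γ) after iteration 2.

Iteration 1:
  α: GS value = (-12 - (-4)·2.2000 - (2)·0.0000) / (-8) = 0.4000;  α ← (1−ω)·2.3000 + ω·0.4000 = 0.8180
  β: GS value = (8 - (3)·0.8180 - (3)·0.0000) / (7) = 0.7923;  β ← (1−ω)·2.2000 + ω·0.7923 = 1.1020
  γ: GS value = (10 - (-4)·0.8180 - (-1)·1.1020) / (9) = 1.5971;  γ ← (1−ω)·0.0000 + ω·1.5971 = 1.2457
Iteration 2:
  α: GS value = (-12 - (-4)·1.1020 - (2)·1.2457) / (-8) = 1.2604;  α ← (1−ω)·0.8180 + ω·1.2604 = 1.1631
  β: GS value = (8 - (3)·1.1631 - (3)·1.2457) / (7) = 0.1105;  β ← (1−ω)·1.1020 + ω·0.1105 = 0.3286
  γ: GS value = (10 - (-4)·1.1631 - (-1)·0.3286) / (9) = 1.6646;  γ ← (1−ω)·1.2457 + ω·1.6646 = 1.5724

(1.1631, 0.3286, 1.5724)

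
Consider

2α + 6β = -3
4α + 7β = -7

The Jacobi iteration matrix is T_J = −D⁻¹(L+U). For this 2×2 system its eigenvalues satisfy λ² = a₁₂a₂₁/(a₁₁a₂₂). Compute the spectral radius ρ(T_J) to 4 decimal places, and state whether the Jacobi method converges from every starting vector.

a₁₂a₂₁/(a₁₁a₂₂) = (6)·(4) / ((2)·(7)) = 1.714286
ρ = √|1.714286| = √1.714286 = 1.3093
ρ > 1, so Jacobi diverges

1.3093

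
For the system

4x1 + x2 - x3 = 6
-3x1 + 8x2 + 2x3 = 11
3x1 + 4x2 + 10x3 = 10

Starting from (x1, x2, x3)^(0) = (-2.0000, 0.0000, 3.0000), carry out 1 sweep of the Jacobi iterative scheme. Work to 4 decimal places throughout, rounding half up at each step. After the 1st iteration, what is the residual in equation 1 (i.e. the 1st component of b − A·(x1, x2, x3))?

Iteration 1:
  x1 = (6 - (1)·0.0000 - (-1)·3.0000) / (4) = 2.2500
  x2 = (11 - (-3)·-2.0000 - (2)·3.0000) / (8) = -0.1250
  x3 = (10 - (3)·-2.0000 - (4)·0.0000) / (10) = 1.6000
Residual b − A·x = (-1.2750, 15.5500, -12.2500)

-1.2750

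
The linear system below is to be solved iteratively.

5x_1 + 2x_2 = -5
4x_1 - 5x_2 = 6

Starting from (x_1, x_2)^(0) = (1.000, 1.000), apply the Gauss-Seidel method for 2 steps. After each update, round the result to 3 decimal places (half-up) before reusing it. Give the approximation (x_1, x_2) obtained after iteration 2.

Iteration 1:
  x_1 = (-5 - (2)·1.000) / (5) = -1.400
  x_2 = (6 - (4)·-1.400) / (-5) = -2.320
Iteration 2:
  x_1 = (-5 - (2)·-2.320) / (5) = -0.072
  x_2 = (6 - (4)·-0.072) / (-5) = -1.258

(-0.072, -1.258)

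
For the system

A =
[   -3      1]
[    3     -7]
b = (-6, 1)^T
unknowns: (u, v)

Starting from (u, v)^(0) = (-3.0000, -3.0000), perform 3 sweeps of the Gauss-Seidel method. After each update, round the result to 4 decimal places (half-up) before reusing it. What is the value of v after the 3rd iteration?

0.8222

Iteration 1:
  u = (-6 - (1)·-3.0000) / (-3) = 1.0000
  v = (1 - (3)·1.0000) / (-7) = 0.2857
Iteration 2:
  u = (-6 - (1)·0.2857) / (-3) = 2.0952
  v = (1 - (3)·2.0952) / (-7) = 0.7551
Iteration 3:
  u = (-6 - (1)·0.7551) / (-3) = 2.2517
  v = (1 - (3)·2.2517) / (-7) = 0.8222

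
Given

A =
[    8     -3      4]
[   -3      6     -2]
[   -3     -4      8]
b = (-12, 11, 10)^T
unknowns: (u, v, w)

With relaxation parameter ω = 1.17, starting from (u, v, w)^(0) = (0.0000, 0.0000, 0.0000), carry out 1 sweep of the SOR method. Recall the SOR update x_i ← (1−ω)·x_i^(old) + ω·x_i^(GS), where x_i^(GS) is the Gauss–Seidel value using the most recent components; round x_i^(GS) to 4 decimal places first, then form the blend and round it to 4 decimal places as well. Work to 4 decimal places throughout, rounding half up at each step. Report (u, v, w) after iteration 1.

Iteration 1:
  u: GS value = (-12 - (-3)·0.0000 - (4)·0.0000) / (8) = -1.5000;  u ← (1−ω)·0.0000 + ω·-1.5000 = -1.7550
  v: GS value = (11 - (-3)·-1.7550 - (-2)·0.0000) / (6) = 0.9558;  v ← (1−ω)·0.0000 + ω·0.9558 = 1.1183
  w: GS value = (10 - (-3)·-1.7550 - (-4)·1.1183) / (8) = 1.1510;  w ← (1−ω)·0.0000 + ω·1.1510 = 1.3467

(-1.7550, 1.1183, 1.3467)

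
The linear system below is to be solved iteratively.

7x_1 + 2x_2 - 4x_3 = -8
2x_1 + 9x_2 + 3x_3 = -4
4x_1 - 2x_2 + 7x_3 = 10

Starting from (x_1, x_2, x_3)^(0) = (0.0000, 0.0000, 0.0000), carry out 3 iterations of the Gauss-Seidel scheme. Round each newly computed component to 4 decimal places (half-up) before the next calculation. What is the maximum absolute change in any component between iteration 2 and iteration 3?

Iteration 1:
  x_1 = (-8 - (2)·0.0000 - (-4)·0.0000) / (7) = -1.1429
  x_2 = (-4 - (2)·-1.1429 - (3)·0.0000) / (9) = -0.1905
  x_3 = (10 - (4)·-1.1429 - (-2)·-0.1905) / (7) = 2.0272
Iteration 2:
  x_1 = (-8 - (2)·-0.1905 - (-4)·2.0272) / (7) = 0.0700
  x_2 = (-4 - (2)·0.0700 - (3)·2.0272) / (9) = -1.1357
  x_3 = (10 - (4)·0.0700 - (-2)·-1.1357) / (7) = 1.0641
Iteration 3:
  x_1 = (-8 - (2)·-1.1357 - (-4)·1.0641) / (7) = -0.2103
  x_2 = (-4 - (2)·-0.2103 - (3)·1.0641) / (9) = -0.7524
  x_3 = (10 - (4)·-0.2103 - (-2)·-0.7524) / (7) = 1.3338
Change: (-0.2803, 0.3833, 0.2697) → max |·| = 0.3833

0.3833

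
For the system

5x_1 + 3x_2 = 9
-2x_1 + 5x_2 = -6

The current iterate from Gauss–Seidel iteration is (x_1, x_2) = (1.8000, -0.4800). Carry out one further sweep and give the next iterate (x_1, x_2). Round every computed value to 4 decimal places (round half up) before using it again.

(2.0880, -0.3648)

One sweep:
  x_1 = (9 - (3)·-0.4800) / (5) = 2.0880
  x_2 = (-6 - (-2)·2.0880) / (5) = -0.3648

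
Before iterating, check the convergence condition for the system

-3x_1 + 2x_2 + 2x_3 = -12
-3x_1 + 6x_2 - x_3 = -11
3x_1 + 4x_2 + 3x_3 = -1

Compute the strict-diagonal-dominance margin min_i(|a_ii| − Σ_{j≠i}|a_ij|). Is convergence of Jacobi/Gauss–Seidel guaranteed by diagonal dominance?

-4

row 1: |-3| − (2+2) = -1
row 2: |6| − (3+1) = 2
row 3: |3| − (3+4) = -4
minimum over rows = -4 → not strictly diagonally dominant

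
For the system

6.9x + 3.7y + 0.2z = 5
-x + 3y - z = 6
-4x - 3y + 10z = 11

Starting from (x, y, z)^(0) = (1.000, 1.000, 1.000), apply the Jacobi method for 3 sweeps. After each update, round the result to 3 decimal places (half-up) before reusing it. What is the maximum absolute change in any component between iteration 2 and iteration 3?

Iteration 1:
  x = (5 - (3.7)·1.000 - (0.2)·1.000) / (6.9) = 0.159
  y = (6 - (-1)·1.000 - (-1)·1.000) / (3) = 2.667
  z = (11 - (-4)·1.000 - (-3)·1.000) / (10) = 1.800
Iteration 2:
  x = (5 - (3.7)·2.667 - (0.2)·1.800) / (6.9) = -0.758
  y = (6 - (-1)·0.159 - (-1)·1.800) / (3) = 2.653
  z = (11 - (-4)·0.159 - (-3)·2.667) / (10) = 1.964
Iteration 3:
  x = (5 - (3.7)·2.653 - (0.2)·1.964) / (6.9) = -0.755
  y = (6 - (-1)·-0.758 - (-1)·1.964) / (3) = 2.402
  z = (11 - (-4)·-0.758 - (-3)·2.653) / (10) = 1.593
Change: (0.003, -0.251, -0.371) → max |·| = 0.371

0.371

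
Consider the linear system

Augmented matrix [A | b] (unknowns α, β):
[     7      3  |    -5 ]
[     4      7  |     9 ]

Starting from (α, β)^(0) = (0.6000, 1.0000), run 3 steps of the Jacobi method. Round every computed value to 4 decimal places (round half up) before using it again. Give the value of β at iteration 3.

1.9248

Iteration 1:
  α = (-5 - (3)·1.0000) / (7) = -1.1429
  β = (9 - (4)·0.6000) / (7) = 0.9429
Iteration 2:
  α = (-5 - (3)·0.9429) / (7) = -1.1184
  β = (9 - (4)·-1.1429) / (7) = 1.9388
Iteration 3:
  α = (-5 - (3)·1.9388) / (7) = -1.5452
  β = (9 - (4)·-1.1184) / (7) = 1.9248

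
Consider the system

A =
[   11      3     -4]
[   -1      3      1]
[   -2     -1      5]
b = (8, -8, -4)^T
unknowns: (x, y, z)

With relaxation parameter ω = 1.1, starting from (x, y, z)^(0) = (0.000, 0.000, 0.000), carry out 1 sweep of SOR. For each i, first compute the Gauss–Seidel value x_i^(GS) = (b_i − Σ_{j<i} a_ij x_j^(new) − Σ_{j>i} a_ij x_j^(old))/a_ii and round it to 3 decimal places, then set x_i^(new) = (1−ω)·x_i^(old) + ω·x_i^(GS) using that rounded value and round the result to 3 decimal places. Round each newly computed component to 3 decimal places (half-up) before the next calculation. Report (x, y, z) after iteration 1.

Iteration 1:
  x: GS value = (8 - (3)·0.000 - (-4)·0.000) / (11) = 0.727;  x ← (1−ω)·0.000 + ω·0.727 = 0.800
  y: GS value = (-8 - (-1)·0.800 - (1)·0.000) / (3) = -2.400;  y ← (1−ω)·0.000 + ω·-2.400 = -2.640
  z: GS value = (-4 - (-2)·0.800 - (-1)·-2.640) / (5) = -1.008;  z ← (1−ω)·0.000 + ω·-1.008 = -1.109

(0.800, -2.640, -1.109)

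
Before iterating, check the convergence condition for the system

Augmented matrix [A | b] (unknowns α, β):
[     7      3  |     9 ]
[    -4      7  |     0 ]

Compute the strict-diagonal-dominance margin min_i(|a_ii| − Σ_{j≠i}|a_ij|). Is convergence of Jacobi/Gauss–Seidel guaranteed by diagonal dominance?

row 1: |7| − (3) = 4
row 2: |7| − (4) = 3
minimum over rows = 3 → strictly diagonally dominant (convergence guaranteed)

3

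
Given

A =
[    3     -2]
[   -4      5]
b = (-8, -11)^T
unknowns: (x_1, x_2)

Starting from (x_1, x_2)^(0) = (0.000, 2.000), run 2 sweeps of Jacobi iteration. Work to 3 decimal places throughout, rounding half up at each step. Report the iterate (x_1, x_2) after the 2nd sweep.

(-4.133, -3.266)

Iteration 1:
  x_1 = (-8 - (-2)·2.000) / (3) = -1.333
  x_2 = (-11 - (-4)·0.000) / (5) = -2.200
Iteration 2:
  x_1 = (-8 - (-2)·-2.200) / (3) = -4.133
  x_2 = (-11 - (-4)·-1.333) / (5) = -3.266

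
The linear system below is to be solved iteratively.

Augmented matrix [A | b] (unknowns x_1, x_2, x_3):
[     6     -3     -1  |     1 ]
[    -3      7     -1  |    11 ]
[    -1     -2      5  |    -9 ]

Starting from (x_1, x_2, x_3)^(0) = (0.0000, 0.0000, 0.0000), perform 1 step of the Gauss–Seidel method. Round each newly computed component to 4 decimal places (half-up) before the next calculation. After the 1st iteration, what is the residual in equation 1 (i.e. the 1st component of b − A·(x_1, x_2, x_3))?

3.8190

Iteration 1:
  x_1 = (1 - (-3)·0.0000 - (-1)·0.0000) / (6) = 0.1667
  x_2 = (11 - (-3)·0.1667 - (-1)·0.0000) / (7) = 1.6429
  x_3 = (-9 - (-1)·0.1667 - (-2)·1.6429) / (5) = -1.1095
Residual b − A·x = (3.8190, -1.1097, 0.0000)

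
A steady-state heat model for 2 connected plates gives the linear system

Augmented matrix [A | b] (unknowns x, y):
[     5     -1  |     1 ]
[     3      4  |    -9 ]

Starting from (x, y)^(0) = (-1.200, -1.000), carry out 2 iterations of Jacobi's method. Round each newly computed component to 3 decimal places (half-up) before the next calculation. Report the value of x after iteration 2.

Iteration 1:
  x = (1 - (-1)·-1.000) / (5) = 0.000
  y = (-9 - (3)·-1.200) / (4) = -1.350
Iteration 2:
  x = (1 - (-1)·-1.350) / (5) = -0.070
  y = (-9 - (3)·0.000) / (4) = -2.250

-0.070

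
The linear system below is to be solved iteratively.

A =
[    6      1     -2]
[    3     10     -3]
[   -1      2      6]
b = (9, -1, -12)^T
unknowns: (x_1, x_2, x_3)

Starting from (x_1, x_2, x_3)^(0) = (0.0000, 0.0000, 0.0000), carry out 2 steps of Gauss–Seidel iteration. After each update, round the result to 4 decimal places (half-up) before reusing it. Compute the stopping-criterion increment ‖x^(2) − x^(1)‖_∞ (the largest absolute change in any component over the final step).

0.4306

Iteration 1:
  x_1 = (9 - (1)·0.0000 - (-2)·0.0000) / (6) = 1.5000
  x_2 = (-1 - (3)·1.5000 - (-3)·0.0000) / (10) = -0.5500
  x_3 = (-12 - (-1)·1.5000 - (2)·-0.5500) / (6) = -1.5667
Iteration 2:
  x_1 = (9 - (1)·-0.5500 - (-2)·-1.5667) / (6) = 1.0694
  x_2 = (-1 - (3)·1.0694 - (-3)·-1.5667) / (10) = -0.8908
  x_3 = (-12 - (-1)·1.0694 - (2)·-0.8908) / (6) = -1.5248
Change: (-0.4306, -0.3408, 0.0419) → max |·| = 0.4306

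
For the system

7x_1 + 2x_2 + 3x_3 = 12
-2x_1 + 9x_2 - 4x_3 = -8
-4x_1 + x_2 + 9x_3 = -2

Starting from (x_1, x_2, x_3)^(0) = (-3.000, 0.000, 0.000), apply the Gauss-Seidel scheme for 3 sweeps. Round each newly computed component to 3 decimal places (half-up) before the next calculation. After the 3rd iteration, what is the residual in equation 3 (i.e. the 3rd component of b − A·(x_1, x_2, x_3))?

Iteration 1:
  x_1 = (12 - (2)·0.000 - (3)·0.000) / (7) = 1.714
  x_2 = (-8 - (-2)·1.714 - (-4)·0.000) / (9) = -0.508
  x_3 = (-2 - (-4)·1.714 - (1)·-0.508) / (9) = 0.596
Iteration 2:
  x_1 = (12 - (2)·-0.508 - (3)·0.596) / (7) = 1.604
  x_2 = (-8 - (-2)·1.604 - (-4)·0.596) / (9) = -0.268
  x_3 = (-2 - (-4)·1.604 - (1)·-0.268) / (9) = 0.520
Iteration 3:
  x_1 = (12 - (2)·-0.268 - (3)·0.520) / (7) = 1.568
  x_2 = (-8 - (-2)·1.568 - (-4)·0.520) / (9) = -0.309
  x_3 = (-2 - (-4)·1.568 - (1)·-0.309) / (9) = 0.509
Residual b − A·x = (0.115, -0.047, 0.000)

0.000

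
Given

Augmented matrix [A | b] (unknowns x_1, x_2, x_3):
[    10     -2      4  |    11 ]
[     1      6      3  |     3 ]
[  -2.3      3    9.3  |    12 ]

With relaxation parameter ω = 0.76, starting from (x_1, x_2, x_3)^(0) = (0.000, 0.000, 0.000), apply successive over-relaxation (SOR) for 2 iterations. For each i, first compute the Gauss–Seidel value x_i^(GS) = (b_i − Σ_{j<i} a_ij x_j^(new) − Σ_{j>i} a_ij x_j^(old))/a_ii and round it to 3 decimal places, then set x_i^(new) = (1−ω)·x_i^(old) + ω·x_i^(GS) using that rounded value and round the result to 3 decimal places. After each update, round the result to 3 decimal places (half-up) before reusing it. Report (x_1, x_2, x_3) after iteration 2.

Iteration 1:
  x_1: GS value = (11 - (-2)·0.000 - (4)·0.000) / (10) = 1.100;  x_1 ← (1−ω)·0.000 + ω·1.100 = 0.836
  x_2: GS value = (3 - (1)·0.836 - (3)·0.000) / (6) = 0.361;  x_2 ← (1−ω)·0.000 + ω·0.361 = 0.274
  x_3: GS value = (12 - (-2.3)·0.836 - (3)·0.274) / (9.3) = 1.409;  x_3 ← (1−ω)·0.000 + ω·1.409 = 1.071
Iteration 2:
  x_1: GS value = (11 - (-2)·0.274 - (4)·1.071) / (10) = 0.726;  x_1 ← (1−ω)·0.836 + ω·0.726 = 0.752
  x_2: GS value = (3 - (1)·0.752 - (3)·1.071) / (6) = -0.161;  x_2 ← (1−ω)·0.274 + ω·-0.161 = -0.057
  x_3: GS value = (12 - (-2.3)·0.752 - (3)·-0.057) / (9.3) = 1.495;  x_3 ← (1−ω)·1.071 + ω·1.495 = 1.393

(0.752, -0.057, 1.393)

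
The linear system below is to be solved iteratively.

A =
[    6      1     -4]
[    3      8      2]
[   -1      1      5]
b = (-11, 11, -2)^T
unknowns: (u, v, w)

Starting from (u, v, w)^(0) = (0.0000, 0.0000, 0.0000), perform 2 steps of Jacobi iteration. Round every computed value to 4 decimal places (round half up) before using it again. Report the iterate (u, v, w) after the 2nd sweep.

Iteration 1:
  u = (-11 - (1)·0.0000 - (-4)·0.0000) / (6) = -1.8333
  v = (11 - (3)·0.0000 - (2)·0.0000) / (8) = 1.3750
  w = (-2 - (-1)·0.0000 - (1)·0.0000) / (5) = -0.4000
Iteration 2:
  u = (-11 - (1)·1.3750 - (-4)·-0.4000) / (6) = -2.3292
  v = (11 - (3)·-1.8333 - (2)·-0.4000) / (8) = 2.1625
  w = (-2 - (-1)·-1.8333 - (1)·1.3750) / (5) = -1.0417

(-2.3292, 2.1625, -1.0417)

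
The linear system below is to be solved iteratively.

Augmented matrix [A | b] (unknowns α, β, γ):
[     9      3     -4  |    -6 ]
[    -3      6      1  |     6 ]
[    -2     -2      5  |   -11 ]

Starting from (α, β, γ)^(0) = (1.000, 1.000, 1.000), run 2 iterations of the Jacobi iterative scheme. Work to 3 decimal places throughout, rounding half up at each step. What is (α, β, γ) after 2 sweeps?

Iteration 1:
  α = (-6 - (3)·1.000 - (-4)·1.000) / (9) = -0.556
  β = (6 - (-3)·1.000 - (1)·1.000) / (6) = 1.333
  γ = (-11 - (-2)·1.000 - (-2)·1.000) / (5) = -1.400
Iteration 2:
  α = (-6 - (3)·1.333 - (-4)·-1.400) / (9) = -1.733
  β = (6 - (-3)·-0.556 - (1)·-1.400) / (6) = 0.955
  γ = (-11 - (-2)·-0.556 - (-2)·1.333) / (5) = -1.889

(-1.733, 0.955, -1.889)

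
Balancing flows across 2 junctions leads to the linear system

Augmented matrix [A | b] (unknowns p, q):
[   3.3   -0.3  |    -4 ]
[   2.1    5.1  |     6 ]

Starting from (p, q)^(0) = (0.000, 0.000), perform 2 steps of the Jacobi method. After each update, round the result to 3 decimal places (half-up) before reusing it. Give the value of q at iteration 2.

1.676

Iteration 1:
  p = (-4 - (-0.3)·0.000) / (3.3) = -1.212
  q = (6 - (2.1)·0.000) / (5.1) = 1.176
Iteration 2:
  p = (-4 - (-0.3)·1.176) / (3.3) = -1.105
  q = (6 - (2.1)·-1.212) / (5.1) = 1.676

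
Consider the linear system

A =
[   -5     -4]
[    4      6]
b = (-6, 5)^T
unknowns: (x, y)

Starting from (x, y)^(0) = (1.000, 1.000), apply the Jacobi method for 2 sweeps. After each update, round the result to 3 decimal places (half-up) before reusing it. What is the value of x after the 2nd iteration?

Iteration 1:
  x = (-6 - (-4)·1.000) / (-5) = 0.400
  y = (5 - (4)·1.000) / (6) = 0.167
Iteration 2:
  x = (-6 - (-4)·0.167) / (-5) = 1.066
  y = (5 - (4)·0.400) / (6) = 0.567

1.066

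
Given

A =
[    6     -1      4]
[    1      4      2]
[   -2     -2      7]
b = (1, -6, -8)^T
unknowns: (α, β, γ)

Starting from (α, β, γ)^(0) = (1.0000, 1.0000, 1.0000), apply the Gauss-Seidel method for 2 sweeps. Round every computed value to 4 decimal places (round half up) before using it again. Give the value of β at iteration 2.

-0.8666

Iteration 1:
  α = (1 - (-1)·1.0000 - (4)·1.0000) / (6) = -0.3333
  β = (-6 - (1)·-0.3333 - (2)·1.0000) / (4) = -1.9167
  γ = (-8 - (-2)·-0.3333 - (-2)·-1.9167) / (7) = -1.7857
Iteration 2:
  α = (1 - (-1)·-1.9167 - (4)·-1.7857) / (6) = 1.0377
  β = (-6 - (1)·1.0377 - (2)·-1.7857) / (4) = -0.8666
  γ = (-8 - (-2)·1.0377 - (-2)·-0.8666) / (7) = -1.0940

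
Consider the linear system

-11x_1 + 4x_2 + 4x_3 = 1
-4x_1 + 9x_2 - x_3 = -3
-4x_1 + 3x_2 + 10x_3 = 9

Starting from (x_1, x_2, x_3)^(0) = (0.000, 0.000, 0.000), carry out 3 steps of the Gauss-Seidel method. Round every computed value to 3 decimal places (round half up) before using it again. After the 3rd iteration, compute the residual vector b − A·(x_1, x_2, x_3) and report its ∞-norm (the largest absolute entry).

0.248

Iteration 1:
  x_1 = (1 - (4)·0.000 - (4)·0.000) / (-11) = -0.091
  x_2 = (-3 - (-4)·-0.091 - (-1)·0.000) / (9) = -0.374
  x_3 = (9 - (-4)·-0.091 - (3)·-0.374) / (10) = 0.976
Iteration 2:
  x_1 = (1 - (4)·-0.374 - (4)·0.976) / (-11) = 0.128
  x_2 = (-3 - (-4)·0.128 - (-1)·0.976) / (9) = -0.168
  x_3 = (9 - (-4)·0.128 - (3)·-0.168) / (10) = 1.002
Iteration 3:
  x_1 = (1 - (4)·-0.168 - (4)·1.002) / (-11) = 0.212
  x_2 = (-3 - (-4)·0.212 - (-1)·1.002) / (9) = -0.128
  x_3 = (9 - (-4)·0.212 - (3)·-0.128) / (10) = 1.023
Residual b − A·x = (-0.248, 0.023, 0.002); ∞-norm = 0.248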